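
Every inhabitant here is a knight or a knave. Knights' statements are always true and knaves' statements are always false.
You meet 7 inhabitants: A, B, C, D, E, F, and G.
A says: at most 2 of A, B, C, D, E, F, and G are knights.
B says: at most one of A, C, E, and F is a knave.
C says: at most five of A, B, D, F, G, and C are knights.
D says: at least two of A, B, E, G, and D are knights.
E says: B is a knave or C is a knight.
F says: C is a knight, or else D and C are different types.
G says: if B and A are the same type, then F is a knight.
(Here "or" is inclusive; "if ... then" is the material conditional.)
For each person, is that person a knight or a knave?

A is a knave; "at most 2 of A, B, C, D, E, F, and G are knights" is false, as required.
B (knight): "at most one of A, C, E, and F is a knave" — True. ✓
As a knight, C's statement "at most five of A, B, D, F, G, and C are knights" should be True; it is.
D is a knight, and the claim "at least two of A, B, E, G, and D are knights" is indeed True.
E is a knight; "B is a knave or C is a knight" is True, as required.
Since F is a knight, "C is a knight, or else D and C are different types" needs to be True, which holds.
G is a knight, and the claim "if B and A are the same type, then F is a knight" is indeed True.

Knights: B, C, D, E, F, and G. Knaves: A.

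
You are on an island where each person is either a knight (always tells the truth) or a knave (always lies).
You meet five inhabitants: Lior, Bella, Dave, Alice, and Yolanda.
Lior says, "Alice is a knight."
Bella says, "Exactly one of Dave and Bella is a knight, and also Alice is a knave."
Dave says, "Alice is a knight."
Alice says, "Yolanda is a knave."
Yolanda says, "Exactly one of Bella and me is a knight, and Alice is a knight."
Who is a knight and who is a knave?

Knights: Lior, Dave, and Alice. Knaves: Bella and Yolanda.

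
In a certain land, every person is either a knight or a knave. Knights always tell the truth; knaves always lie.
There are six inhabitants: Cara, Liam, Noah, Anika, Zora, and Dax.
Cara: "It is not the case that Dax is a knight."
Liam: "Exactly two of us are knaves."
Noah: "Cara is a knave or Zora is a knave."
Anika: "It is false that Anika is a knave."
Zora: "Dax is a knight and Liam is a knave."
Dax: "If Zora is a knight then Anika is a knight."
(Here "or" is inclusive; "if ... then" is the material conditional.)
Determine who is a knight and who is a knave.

Cara is a knave, Liam is a knight, Noah is a knight, Anika is a knight, Zora is a knave, and Dax is a knight.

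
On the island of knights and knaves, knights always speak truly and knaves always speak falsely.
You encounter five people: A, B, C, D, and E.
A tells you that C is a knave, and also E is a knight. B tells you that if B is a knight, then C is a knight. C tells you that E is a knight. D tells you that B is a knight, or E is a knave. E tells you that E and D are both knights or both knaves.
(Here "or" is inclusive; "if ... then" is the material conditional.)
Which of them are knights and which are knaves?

As a knave, A's statement "C is a knave, and also E is a knight" should be false; it is.
B is a knight; "if B is a knight, then C is a knight" is True, as required.
C (knight): "E is a knight" — True. ✓
D (knight): "B is a knight, or E is a knave" — True. ✓
E is a knight, so "E and D are both knights or both knaves" must be True — and it is.

A is a knave, B is a knight, C is a knight, D is a knight, and E is a knight.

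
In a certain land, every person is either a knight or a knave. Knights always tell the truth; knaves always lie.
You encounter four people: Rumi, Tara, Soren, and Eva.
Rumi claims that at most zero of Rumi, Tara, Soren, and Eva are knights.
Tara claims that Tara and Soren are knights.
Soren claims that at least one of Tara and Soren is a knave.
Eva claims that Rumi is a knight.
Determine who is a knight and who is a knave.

As a knave, Rumi's statement "at most zero of Rumi, Tara, Soren, and Eva are knights" should be False; it is.
Since Tara is a knave, "Tara and Soren are knights" needs to be False, which holds.
Since Soren is a knight, "at least one of Tara and Soren is a knave" needs to be True, which holds.
As a knave, Eva's statement "Rumi is a knight" should be False; it is.

Rumi is a knave, Tara is a knave, Soren is a knight, and Eva is a knave.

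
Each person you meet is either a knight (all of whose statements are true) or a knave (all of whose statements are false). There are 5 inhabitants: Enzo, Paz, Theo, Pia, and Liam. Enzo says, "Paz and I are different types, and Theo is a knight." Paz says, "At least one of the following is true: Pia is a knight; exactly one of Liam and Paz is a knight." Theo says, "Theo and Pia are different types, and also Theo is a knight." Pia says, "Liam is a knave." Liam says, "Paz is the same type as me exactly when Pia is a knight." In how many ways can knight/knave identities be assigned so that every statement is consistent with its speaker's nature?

1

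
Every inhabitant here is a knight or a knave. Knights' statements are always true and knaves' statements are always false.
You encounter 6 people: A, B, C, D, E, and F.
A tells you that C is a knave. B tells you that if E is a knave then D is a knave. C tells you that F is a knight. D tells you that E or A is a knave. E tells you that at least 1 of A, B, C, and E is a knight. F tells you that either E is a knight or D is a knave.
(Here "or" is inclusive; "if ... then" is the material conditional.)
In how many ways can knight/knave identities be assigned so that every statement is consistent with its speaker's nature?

1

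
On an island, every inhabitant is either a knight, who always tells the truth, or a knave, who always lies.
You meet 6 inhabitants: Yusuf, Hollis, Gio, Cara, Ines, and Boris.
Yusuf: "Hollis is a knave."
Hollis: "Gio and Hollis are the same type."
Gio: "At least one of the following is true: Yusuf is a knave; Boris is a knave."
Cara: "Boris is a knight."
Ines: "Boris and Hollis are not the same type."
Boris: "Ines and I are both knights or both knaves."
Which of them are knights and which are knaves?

Yusuf is a knave, so "Hollis is a knave" must be False — and it is.
Hollis is a knight, so "Gio and Hollis are the same type" must be true — and it is.
As a knight, Gio's statement "at least one of the following is true: Yusuf is a knave; Boris is a knave" should be true; it is.
Cara (knave): "Boris is a knight" — False. ✓
Ines is a knight, so "Boris and Hollis are not the same type" must be true — and it is.
Boris is a knave; "Ines and I are both knights or both knaves" is False, as required.

Knights: Hollis, Gio, and Ines. Knaves: Yusuf, Cara, and Boris.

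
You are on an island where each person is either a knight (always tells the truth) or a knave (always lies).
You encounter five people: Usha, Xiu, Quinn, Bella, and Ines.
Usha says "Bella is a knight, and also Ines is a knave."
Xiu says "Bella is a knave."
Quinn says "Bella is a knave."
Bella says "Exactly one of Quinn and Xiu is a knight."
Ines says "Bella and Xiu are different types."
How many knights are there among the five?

The unique consistent assignment is Usha=knave, Xiu=knight, Quinn=knight, Bella=knave, Ines=knight.
That has 3 knights.

3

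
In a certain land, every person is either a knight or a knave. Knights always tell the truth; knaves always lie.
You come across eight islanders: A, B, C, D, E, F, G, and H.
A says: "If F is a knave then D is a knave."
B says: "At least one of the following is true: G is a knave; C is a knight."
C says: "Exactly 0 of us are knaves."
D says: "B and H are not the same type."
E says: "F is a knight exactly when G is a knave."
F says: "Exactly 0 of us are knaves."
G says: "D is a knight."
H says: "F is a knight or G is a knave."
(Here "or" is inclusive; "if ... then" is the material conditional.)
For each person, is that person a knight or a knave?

A is a knight, B is a knight, C is a knave, D is a knave, E is a knave, F is a knave, G is a knave, and H is a knight.

As a knight, A's statement "if F is a knave then D is a knave" should be true; it is.
B is a knight; "at least one of the following is true: G is a knave; C is a knight" is true, as required.
C (knave): "exactly 0 of us are knaves" — False. ✓
As a knave, D's statement "B and H are not the same type" should be False; it is.
E is a knave; "F is a knight exactly when G is a knave" is False, as required.
As a knave, F's statement "exactly 0 of us are knaves" should be False; it is.
G is a knave, so "D is a knight" must be False — and it is.
Since H is a knight, "F is a knight or G is a knave" needs to be true, which holds.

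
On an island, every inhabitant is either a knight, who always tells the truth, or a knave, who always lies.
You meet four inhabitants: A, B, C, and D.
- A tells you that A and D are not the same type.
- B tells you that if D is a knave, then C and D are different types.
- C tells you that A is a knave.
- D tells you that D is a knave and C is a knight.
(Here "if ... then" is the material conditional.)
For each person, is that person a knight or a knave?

As a knight, A's statement "A and D are not the same type" should be true; it is.
Since B is a knave, "if D is a knave, then C and D are different types" needs to be False, which holds.
Since C is a knave, "A is a knave" needs to be False, which holds.
D is a knave; "D is a knave and C is a knight" is False, as required.

A is a knight, B is a knave, C is a knave, and D is a knave.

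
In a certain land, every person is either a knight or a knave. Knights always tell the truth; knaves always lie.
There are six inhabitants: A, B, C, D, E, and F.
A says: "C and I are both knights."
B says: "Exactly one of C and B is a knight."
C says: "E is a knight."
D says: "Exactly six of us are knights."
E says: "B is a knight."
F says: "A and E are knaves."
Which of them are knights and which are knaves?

A is a knave, and the claim "C and I are both knights" is indeed false.
Since B is a knave, "exactly one of C and B is a knight" needs to be false, which holds.
C is a knave; "E is a knight" is false, as required.
As a knave, D's statement "exactly six of us are knights" should be false; it is.
Since E is a knave, "B is a knight" needs to be false, which holds.
F is a knight, and the claim "A and E are knaves" is indeed true.

A is a knave, B is a knave, C is a knave, D is a knave, E is a knave, and F is a knight.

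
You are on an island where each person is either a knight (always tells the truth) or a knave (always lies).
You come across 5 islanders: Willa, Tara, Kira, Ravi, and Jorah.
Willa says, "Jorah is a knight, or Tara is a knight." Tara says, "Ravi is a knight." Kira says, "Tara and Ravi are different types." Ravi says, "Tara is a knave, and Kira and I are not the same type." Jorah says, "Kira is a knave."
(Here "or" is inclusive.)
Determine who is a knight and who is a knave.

Suppose Willa is a knave. Then Willa's statement "Jorah is a knight, or Tara is a knight" would have to be false. Checking the 16 ways to assign the others, none is consistent with every speaker.
(For instance, with Tara=knave, Kira=knave, Ravi=knave, Jorah=knight, Willa's claim "Jorah is a knight, or Tara is a knight" comes out true where it would need to be false.)
So Willa must be a knight, making "Jorah is a knight, or Tara is a knight" true. Taking Willa=knight, Tara=knave, Kira=knave, Ravi=knave, Jorah=knight, each remaining statement checks out:
  Tara (knave): "Ravi is a knight" — false. ✓
  Kira (knave): "Tara and Ravi are different types" — false. ✓
  Ravi (knave): "Tara is a knave, and Kira and I are not the same type" — false. ✓
  Jorah (knight): "Kira is a knave" — true. ✓
This is the unique consistent assignment.

Willa is a knight, Tara is a knave, Kira is a knave, Ravi is a knave, and Jorah is a knight.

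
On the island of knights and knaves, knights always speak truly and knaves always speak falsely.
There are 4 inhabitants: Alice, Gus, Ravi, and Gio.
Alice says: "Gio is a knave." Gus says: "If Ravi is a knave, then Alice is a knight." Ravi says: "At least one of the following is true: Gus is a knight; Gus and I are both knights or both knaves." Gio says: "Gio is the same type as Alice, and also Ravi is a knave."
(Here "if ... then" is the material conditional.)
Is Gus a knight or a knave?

Gus is a knight.

Consistent assignments: {Alice=knight, Gus=knight, Ravi=knight, Gio=knave}
In every consistent assignment, Gus is a knight.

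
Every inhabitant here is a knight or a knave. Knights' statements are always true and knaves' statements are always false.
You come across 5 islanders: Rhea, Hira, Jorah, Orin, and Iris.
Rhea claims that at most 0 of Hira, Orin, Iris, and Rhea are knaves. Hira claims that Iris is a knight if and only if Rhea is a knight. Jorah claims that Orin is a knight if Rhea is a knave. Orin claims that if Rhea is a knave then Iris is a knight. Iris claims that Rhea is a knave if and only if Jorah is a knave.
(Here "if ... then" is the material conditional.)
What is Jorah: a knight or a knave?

Consistent assignments: {Rhea=knight, Hira=knight, Jorah=knight, Orin=knight, Iris=knight}
In every consistent assignment, Jorah is a knight.

Jorah is a knight.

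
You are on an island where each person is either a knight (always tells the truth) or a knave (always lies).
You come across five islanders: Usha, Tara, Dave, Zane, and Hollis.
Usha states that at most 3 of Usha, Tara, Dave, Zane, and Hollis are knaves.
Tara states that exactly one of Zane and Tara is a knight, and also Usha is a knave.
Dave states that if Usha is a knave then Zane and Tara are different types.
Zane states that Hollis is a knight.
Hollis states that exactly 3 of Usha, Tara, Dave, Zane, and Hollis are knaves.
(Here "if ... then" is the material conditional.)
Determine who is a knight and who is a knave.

Knights: none. Knaves: Usha, Tara, Dave, Zane, and Hollis.

Suppose Usha is a knight. Then Usha's statement "at most 3 of Usha, Tara, Dave, Zane, and Hollis are knaves" would have to be true. Checking the 16 ways to assign the others, none is consistent with every speaker.
(For instance, with Tara=knave, Dave=knave, Zane=knave, Hollis=knave, Usha's claim "at most 3 of Usha, Tara, Dave, Zane, and Hollis are knaves" comes out false where it would need to be true.)
So Usha must be a knave, making "at most 3 of Usha, Tara, Dave, Zane, and Hollis are knaves" false. Taking Usha=knave, Tara=knave, Dave=knave, Zane=knave, Hollis=knave, each remaining statement checks out:
  Tara (knave): "exactly one of Zane and Tara is a knight, and also Usha is a knave" — false. ✓
  Dave (knave): "if Usha is a knave then Zane and Tara are different types" — false. ✓
  Zane (knave): "Hollis is a knight" — false. ✓
  Hollis (knave): "exactly 3 of Usha, Tara, Dave, Zane, and Hollis are knaves" — false. ✓
This is the unique consistent assignment.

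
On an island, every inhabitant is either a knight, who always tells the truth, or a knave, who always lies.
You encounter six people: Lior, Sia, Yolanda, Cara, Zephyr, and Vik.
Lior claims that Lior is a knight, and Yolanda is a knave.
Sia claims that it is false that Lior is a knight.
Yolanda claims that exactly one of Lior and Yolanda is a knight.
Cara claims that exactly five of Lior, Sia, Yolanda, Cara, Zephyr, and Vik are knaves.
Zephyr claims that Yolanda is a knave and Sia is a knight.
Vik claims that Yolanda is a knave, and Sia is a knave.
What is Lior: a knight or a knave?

Lior is a knave.

Consistent assignments: {Lior=knave, Sia=knight, Yolanda=knight, Cara=knave, Zephyr=knave, Vik=knave}; {Lior=knave, Sia=knight, Yolanda=knave, Cara=knave, Zephyr=knight, Vik=knave}
In every consistent assignment, Lior is a knave.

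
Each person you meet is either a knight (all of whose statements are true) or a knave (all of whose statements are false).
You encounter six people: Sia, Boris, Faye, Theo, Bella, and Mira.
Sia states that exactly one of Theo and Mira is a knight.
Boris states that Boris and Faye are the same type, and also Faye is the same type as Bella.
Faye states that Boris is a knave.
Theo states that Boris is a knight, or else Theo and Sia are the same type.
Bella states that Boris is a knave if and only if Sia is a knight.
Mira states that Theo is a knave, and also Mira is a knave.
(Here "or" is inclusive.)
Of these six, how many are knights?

The unique consistent assignment is Sia=knight, Boris=knave, Faye=knight, Theo=knight, Bella=knight, Mira=knave.
That has 4 knights.

4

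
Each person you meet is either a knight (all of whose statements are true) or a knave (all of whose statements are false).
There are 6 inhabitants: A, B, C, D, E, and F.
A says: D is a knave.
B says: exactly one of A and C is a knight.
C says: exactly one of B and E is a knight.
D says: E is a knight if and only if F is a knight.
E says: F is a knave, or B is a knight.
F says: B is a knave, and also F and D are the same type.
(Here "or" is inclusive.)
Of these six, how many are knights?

3

The unique consistent assignment is A=knight, B=knight, C=knave, D=knave, E=knight, F=knave.
That has 3 knights.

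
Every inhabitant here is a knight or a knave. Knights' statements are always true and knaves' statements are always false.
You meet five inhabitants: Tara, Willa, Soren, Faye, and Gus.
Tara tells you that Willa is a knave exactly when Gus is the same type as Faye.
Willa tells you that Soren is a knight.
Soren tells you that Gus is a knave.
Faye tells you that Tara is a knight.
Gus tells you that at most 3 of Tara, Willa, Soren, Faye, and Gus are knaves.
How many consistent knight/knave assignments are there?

Consistent assignments:
  Tara=knight, Willa=knave, Soren=knave, Faye=knight, Gus=knight

1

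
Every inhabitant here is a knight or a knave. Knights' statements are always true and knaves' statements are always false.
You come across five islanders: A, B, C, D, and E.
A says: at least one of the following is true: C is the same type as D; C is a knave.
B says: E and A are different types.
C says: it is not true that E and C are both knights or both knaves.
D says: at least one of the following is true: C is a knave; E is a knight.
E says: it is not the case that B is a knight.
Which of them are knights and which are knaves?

As a knight, A's statement "at least one of the following is true: C is the same type as D; C is a knave" should be True; it is.
B is a knight, so "E and A are different types" must be True — and it is.
C (knave): "it is not true that E and C are both knights or both knaves" — False. ✓
D is a knight, and the claim "at least one of the following is true: C is a knave; E is a knight" is indeed True.
As a knave, E's statement "it is not the case that B is a knight" should be False; it is.

Knights: A, B, and D. Knaves: C and E.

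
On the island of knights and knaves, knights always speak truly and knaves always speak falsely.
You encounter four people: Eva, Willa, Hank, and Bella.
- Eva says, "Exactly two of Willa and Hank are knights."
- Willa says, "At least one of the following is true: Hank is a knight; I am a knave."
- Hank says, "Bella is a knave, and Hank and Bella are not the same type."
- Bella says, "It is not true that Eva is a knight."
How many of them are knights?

3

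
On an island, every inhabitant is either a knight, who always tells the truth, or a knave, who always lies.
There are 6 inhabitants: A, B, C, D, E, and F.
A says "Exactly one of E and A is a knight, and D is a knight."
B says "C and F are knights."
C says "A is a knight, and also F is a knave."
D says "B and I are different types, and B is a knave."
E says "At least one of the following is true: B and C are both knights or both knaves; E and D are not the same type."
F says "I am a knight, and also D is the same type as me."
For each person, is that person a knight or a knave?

A is a knave, B is a knave, C is a knave, D is a knave, E is a knight, and F is a knave.

A (knave): "exactly one of E and A is a knight, and D is a knight" — false. ✓
B is a knave; "C and F are knights" is false, as required.
Since C is a knave, "A is a knight, and also F is a knave" needs to be false, which holds.
D (knave): "B and I are different types, and B is a knave" — false. ✓
E is a knight; "at least one of the following is true: B and C are both knights or both knaves; E and D are not the same type" is True, as required.
F (knave): "I am a knight, and also D is the same type as me" — false. ✓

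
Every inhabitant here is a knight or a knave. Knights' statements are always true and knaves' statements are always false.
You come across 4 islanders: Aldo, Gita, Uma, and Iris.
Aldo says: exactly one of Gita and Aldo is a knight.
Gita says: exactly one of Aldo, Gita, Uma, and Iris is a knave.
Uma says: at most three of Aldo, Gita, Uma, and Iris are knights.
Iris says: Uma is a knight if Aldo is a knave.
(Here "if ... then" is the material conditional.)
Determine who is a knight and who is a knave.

Suppose Aldo is a knight. Then Aldo's statement "exactly one of Gita and Aldo is a knight" would have to be true. Checking the 8 ways to assign the others, none is consistent with every speaker.
(For instance, with Gita=knave, Uma=knight, Iris=knight, Gita's claim "exactly one of Aldo, Gita, Uma, and Iris is a knave" comes out true where it would need to be false.)
So Aldo must be a knave, making "exactly one of Gita and Aldo is a knight" false. Taking Aldo=knave, Gita=knave, Uma=knight, Iris=knight, each remaining statement checks out:
  Gita (knave): "exactly one of Aldo, Gita, Uma, and Iris is a knave" — false. ✓
  Uma (knight): "at most three of Aldo, Gita, Uma, and Iris are knights" — true. ✓
  Iris (knight): "Uma is a knight if Aldo is a knave" — true. ✓
This is the unique consistent assignment.

Aldo is a knave, Gita is a knave, Uma is a knight, and Iris is a knight.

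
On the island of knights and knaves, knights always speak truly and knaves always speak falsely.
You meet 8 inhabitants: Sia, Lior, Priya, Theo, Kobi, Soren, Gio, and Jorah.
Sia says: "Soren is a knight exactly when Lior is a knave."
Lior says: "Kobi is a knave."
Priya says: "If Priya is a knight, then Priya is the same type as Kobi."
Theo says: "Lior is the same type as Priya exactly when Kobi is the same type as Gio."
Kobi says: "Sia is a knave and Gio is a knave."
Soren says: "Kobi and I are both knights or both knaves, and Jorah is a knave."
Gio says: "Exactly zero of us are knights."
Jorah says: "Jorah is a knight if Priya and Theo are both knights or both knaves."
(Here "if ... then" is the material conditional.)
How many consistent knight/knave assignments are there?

Consistent assignments:
  Sia=knave, Lior=knave, Priya=knight, Theo=knight, Kobi=knight, Soren=knave, Gio=knave, Jorah=knight
  Sia=knave, Lior=knave, Priya=knight, Theo=knight, Kobi=knight, Soren=knave, Gio=knave, Jorah=knave

2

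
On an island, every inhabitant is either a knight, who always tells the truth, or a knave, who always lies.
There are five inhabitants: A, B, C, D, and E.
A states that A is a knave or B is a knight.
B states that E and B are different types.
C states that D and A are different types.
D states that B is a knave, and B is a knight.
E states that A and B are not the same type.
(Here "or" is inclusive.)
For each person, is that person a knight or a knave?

A is a knight; "A is a knave or B is a knight" is true, as required.
B (knight): "E and B are different types" — true. ✓
As a knight, C's statement "D and A are different types" should be true; it is.
As a knave, D's statement "B is a knave, and B is a knight" should be false; it is.
E (knave): "A and B are not the same type" — false. ✓

Knights: A, B, and C. Knaves: D and E.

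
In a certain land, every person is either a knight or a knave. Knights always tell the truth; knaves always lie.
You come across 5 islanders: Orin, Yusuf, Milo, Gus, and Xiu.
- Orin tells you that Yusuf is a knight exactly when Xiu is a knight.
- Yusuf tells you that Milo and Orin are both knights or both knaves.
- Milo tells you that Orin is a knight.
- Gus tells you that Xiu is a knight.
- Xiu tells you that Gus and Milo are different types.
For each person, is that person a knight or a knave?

Suppose Orin is a knight. Then Orin's statement "Yusuf is a knight exactly when Xiu is a knight" would have to be true. Checking the 16 ways to assign the others, none is consistent with every speaker.
(For instance, with Yusuf=knight, Milo=knave, Gus=knave, Xiu=knave, Orin's claim "Yusuf is a knight exactly when Xiu is a knight" comes out false where it would need to be true.)
So Orin must be a knave, making "Yusuf is a knight exactly when Xiu is a knight" false. Taking Orin=knave, Yusuf=knight, Milo=knave, Gus=knave, Xiu=knave, each remaining statement checks out:
  Yusuf (knight): "Milo and Orin are both knights or both knaves" — true. ✓
  Milo (knave): "Orin is a knight" — false. ✓
  Gus (knave): "Xiu is a knight" — false. ✓
  Xiu (knave): "Gus and Milo are different types" — false. ✓
This is the unique consistent assignment.

Orin is a knave, Yusuf is a knight, Milo is a knave, Gus is a knave, and Xiu is a knave.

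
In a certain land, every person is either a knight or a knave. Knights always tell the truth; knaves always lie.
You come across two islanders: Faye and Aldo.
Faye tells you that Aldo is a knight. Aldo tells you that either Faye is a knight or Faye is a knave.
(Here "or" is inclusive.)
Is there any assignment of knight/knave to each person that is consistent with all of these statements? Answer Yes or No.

Yes

One consistent assignment: Faye=knight, Aldo=knight.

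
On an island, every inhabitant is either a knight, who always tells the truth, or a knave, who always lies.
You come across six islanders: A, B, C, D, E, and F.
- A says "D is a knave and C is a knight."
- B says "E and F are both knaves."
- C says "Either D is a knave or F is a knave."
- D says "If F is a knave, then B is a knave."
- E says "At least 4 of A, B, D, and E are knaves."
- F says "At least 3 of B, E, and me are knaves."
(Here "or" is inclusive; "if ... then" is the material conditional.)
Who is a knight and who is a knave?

Knights: A, B, and C. Knaves: D, E, and F.

A is a knight; "D is a knave and C is a knight" is True, as required.
As a knight, B's statement "E and F are both knaves" should be True; it is.
C is a knight; "either D is a knave or F is a knave" is True, as required.
D (knave): "if F is a knave, then B is a knave" — False. ✓
E (knave): "at least 4 of A, B, D, and E are knaves" — False. ✓
As a knave, F's statement "at least 3 of B, E, and me are knaves" should be False; it is.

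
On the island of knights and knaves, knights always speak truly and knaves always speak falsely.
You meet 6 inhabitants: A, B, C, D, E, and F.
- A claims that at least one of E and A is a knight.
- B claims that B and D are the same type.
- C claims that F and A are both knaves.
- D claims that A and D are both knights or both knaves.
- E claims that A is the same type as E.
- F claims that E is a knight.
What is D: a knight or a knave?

D is a knight.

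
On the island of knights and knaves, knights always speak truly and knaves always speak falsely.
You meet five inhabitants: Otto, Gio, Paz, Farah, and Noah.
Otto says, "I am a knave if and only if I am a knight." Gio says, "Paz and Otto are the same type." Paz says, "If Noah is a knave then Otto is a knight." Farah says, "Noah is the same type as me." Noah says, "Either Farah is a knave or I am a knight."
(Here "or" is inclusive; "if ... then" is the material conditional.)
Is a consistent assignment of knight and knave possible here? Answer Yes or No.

Yes

One consistent assignment: Otto=knave, Gio=knave, Paz=knight, Farah=knight, Noah=knight.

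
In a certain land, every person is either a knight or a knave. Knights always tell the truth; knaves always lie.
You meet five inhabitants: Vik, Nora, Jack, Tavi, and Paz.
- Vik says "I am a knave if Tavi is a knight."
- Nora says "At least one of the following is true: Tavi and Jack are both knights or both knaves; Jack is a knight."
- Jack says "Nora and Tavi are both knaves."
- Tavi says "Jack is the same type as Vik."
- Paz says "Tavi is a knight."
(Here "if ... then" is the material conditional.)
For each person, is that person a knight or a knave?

Knights: Vik and Nora. Knaves: Jack, Tavi, and Paz.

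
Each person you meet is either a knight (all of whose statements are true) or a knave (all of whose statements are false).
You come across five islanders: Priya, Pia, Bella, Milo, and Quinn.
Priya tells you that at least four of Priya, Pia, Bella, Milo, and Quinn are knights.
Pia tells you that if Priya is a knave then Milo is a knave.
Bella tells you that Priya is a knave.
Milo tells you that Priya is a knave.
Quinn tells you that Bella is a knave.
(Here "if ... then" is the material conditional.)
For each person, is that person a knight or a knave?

Priya is a knave, Pia is a knave, Bella is a knight, Milo is a knight, and Quinn is a knave.

Priya is a knave, so "at least four of Priya, Pia, Bella, Milo, and Quinn are knights" must be False — and it is.
Since Pia is a knave, "if Priya is a knave then Milo is a knave" needs to be False, which holds.
Since Bella is a knight, "Priya is a knave" needs to be True, which holds.
As a knight, Milo's statement "Priya is a knave" should be True; it is.
Quinn is a knave, so "Bella is a knave" must be False — and it is.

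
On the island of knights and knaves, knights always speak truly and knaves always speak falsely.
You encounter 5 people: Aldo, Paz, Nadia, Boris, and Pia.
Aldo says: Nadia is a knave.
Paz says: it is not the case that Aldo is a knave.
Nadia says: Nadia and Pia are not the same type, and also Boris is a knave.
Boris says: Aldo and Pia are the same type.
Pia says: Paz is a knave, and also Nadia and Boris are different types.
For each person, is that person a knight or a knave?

Knights: Aldo and Paz. Knaves: Nadia, Boris, and Pia.

Aldo is a knight, so "Nadia is a knave" must be true — and it is.
Paz is a knight, so "it is not the case that Aldo is a knave" must be true — and it is.
Since Nadia is a knave, "Nadia and Pia are not the same type, and also Boris is a knave" needs to be false, which holds.
Boris is a knave, so "Aldo and Pia are the same type" must be false — and it is.
Pia is a knave, so "Paz is a knave, and also Nadia and Boris are different types" must be false — and it is.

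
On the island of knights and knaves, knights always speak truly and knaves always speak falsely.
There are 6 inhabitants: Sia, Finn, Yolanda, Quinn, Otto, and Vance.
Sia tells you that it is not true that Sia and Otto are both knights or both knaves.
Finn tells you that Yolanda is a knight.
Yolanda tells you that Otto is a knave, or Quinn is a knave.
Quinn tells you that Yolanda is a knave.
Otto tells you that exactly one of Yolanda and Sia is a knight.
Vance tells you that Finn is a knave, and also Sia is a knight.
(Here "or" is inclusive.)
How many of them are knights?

3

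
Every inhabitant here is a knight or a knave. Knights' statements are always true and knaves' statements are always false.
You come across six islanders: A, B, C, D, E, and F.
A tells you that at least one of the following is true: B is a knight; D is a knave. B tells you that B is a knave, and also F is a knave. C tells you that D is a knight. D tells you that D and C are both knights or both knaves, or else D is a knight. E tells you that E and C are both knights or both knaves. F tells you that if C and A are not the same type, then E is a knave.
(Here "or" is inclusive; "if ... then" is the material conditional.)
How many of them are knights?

3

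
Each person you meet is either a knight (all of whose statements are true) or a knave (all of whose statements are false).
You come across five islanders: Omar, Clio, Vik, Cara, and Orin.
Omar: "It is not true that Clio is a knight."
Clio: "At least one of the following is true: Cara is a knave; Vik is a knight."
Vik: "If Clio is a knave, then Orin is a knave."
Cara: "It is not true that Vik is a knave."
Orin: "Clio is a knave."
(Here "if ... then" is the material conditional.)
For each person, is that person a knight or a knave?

Knights: Clio, Vik, and Cara. Knaves: Omar and Orin.

Since Omar is a knave, "it is not true that Clio is a knight" needs to be false, which holds.
Clio is a knight; "at least one of the following is true: Cara is a knave; Vik is a knight" is true, as required.
Vik is a knight; "if Clio is a knave, then Orin is a knave" is true, as required.
As a knight, Cara's statement "it is not true that Vik is a knave" should be true; it is.
Orin is a knave; "Clio is a knave" is false, as required.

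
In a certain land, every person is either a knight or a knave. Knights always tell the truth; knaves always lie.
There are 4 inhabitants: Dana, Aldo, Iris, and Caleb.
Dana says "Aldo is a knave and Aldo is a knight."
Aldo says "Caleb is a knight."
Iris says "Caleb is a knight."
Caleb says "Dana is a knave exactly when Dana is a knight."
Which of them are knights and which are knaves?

Knights: none. Knaves: Dana, Aldo, Iris, and Caleb.

Dana (knave): "Aldo is a knave and Aldo is a knight" — False. ✓
Since Aldo is a knave, "Caleb is a knight" needs to be False, which holds.
Iris is a knave; "Caleb is a knight" is False, as required.
Caleb is a knave, and the claim "Dana is a knave exactly when Dana is a knight" is indeed False.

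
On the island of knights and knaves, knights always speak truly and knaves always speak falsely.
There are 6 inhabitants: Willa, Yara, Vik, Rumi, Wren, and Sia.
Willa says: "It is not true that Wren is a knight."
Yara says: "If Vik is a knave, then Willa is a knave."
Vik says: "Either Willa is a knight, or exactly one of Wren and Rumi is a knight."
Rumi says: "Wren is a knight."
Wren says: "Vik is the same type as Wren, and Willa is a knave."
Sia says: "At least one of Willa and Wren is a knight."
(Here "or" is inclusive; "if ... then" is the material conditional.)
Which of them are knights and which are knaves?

Willa is a knight, Yara is a knight, Vik is a knight, Rumi is a knave, Wren is a knave, and Sia is a knight.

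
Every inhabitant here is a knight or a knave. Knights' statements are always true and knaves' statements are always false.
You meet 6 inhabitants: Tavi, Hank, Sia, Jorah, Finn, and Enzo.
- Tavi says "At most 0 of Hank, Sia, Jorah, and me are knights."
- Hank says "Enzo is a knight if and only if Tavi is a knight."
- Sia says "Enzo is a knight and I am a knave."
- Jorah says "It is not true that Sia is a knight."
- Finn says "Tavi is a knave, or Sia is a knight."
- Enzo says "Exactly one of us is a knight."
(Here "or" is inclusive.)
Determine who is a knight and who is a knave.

Since Tavi is a knave, "at most 0 of Hank, Sia, Jorah, and me are knights" needs to be false, which holds.
Hank is a knight, and the claim "Enzo is a knight if and only if Tavi is a knight" is indeed true.
As a knave, Sia's statement "Enzo is a knight and I am a knave" should be false; it is.
As a knight, Jorah's statement "it is not true that Sia is a knight" should be true; it is.
Finn is a knight; "Tavi is a knave, or Sia is a knight" is true, as required.
Enzo is a knave, so "exactly one of us is a knight" must be false — and it is.

Tavi is a knave, Hank is a knight, Sia is a knave, Jorah is a knight, Finn is a knight, and Enzo is a knave.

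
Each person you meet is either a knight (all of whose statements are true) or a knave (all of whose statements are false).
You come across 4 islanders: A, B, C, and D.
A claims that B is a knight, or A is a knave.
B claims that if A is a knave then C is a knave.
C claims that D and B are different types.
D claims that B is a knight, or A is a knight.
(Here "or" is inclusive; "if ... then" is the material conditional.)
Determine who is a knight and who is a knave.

Knights: A, B, and D. Knaves: C.

Suppose A is a knave. Then A's statement "B is a knight, or A is a knave" would have to be false. Checking the 8 ways to assign the others, none is consistent with every speaker.
(For instance, with B=knight, C=knave, D=knight, A's claim "B is a knight, or A is a knave" comes out true where it would need to be false.)
So A must be a knight, making "B is a knight, or A is a knave" true. Taking A=knight, B=knight, C=knave, D=knight, each remaining statement checks out:
  B (knight): "if A is a knave then C is a knave" — true. ✓
  C (knave): "D and B are different types" — false. ✓
  D (knight): "B is a knight, or A is a knight" — true. ✓
This is the unique consistent assignment.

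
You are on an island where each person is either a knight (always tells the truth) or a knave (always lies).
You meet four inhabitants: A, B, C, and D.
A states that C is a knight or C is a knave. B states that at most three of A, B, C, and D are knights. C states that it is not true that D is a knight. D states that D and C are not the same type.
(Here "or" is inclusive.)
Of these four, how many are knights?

The unique consistent assignment is A=knight, B=knight, C=knave, D=knight.
That has 3 knights.

3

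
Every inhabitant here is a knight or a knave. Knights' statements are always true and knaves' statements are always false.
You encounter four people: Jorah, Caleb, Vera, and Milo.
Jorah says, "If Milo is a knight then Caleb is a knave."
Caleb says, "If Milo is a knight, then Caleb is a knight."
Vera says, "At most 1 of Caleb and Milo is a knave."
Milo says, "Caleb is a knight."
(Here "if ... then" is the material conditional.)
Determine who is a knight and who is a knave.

Jorah is a knave, Caleb is a knight, Vera is a knight, and Milo is a knight.

Suppose Jorah is a knight. Then Jorah's statement "if Milo is a knight then Caleb is a knave" would have to be true. Checking the 8 ways to assign the others, none is consistent with every speaker.
(For instance, with Caleb=knight, Vera=knight, Milo=knight, Jorah's claim "if Milo is a knight then Caleb is a knave" comes out false where it would need to be true.)
So Jorah must be a knave, making "if Milo is a knight then Caleb is a knave" false. Taking Jorah=knave, Caleb=knight, Vera=knight, Milo=knight, each remaining statement checks out:
  Caleb (knight): "if Milo is a knight, then Caleb is a knight" — true. ✓
  Vera (knight): "at most 1 of Caleb and Milo is a knave" — true. ✓
  Milo (knight): "Caleb is a knight" — true. ✓
This is the unique consistent assignment.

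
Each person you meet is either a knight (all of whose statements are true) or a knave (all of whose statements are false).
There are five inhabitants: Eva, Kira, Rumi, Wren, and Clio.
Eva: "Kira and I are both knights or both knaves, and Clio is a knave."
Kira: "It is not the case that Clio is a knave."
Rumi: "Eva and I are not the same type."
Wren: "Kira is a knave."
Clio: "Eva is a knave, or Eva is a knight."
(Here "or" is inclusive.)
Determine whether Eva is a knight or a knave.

Eva is a knave.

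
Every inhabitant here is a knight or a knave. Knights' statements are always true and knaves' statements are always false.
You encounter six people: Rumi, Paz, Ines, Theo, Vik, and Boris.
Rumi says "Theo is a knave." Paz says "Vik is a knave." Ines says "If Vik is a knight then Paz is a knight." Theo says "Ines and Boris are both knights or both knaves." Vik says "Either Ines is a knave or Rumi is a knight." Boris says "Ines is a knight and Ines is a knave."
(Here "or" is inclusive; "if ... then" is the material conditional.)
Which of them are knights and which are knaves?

Rumi is a knave, Paz is a knave, Ines is a knave, Theo is a knight, Vik is a knight, and Boris is a knave.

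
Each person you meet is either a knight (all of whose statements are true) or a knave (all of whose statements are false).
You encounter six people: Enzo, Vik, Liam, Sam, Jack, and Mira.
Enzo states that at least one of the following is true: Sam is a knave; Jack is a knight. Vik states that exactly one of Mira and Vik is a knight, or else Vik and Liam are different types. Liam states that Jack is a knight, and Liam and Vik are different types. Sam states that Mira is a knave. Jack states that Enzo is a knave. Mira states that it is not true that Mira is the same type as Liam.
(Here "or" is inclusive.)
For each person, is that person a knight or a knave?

As a knight, Enzo's statement "at least one of the following is true: Sam is a knave; Jack is a knight" should be True; it is.
Vik is a knight, and the claim "exactly one of Mira and Vik is a knight, or else Vik and Liam are different types" is indeed True.
Liam is a knave, and the claim "Jack is a knight, and Liam and Vik are different types" is indeed false.
Sam is a knave, so "Mira is a knave" must be false — and it is.
As a knave, Jack's statement "Enzo is a knave" should be false; it is.
Mira is a knight; "it is not true that Mira is the same type as Liam" is True, as required.

Knights: Enzo, Vik, and Mira. Knaves: Liam, Sam, and Jack.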